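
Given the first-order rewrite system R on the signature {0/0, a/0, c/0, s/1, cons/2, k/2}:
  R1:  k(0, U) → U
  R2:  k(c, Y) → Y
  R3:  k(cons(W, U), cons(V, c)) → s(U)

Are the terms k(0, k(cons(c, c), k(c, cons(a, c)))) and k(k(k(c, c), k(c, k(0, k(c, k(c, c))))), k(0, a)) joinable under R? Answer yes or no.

no — NF(t₁) = s(c), NF(t₂) = a

Reduce t₁ = k(0, k(cons(c, c), k(c, cons(a, c)))):
1. k(0, k(cons(c, c), k(c, cons(a, c))))  →  k(cons(c, c), k(c, cons(a, c)))   [R1 at ε]
2. k(cons(c, c), k(c, cons(a, c)))  →  k(cons(c, c), cons(a, c))   [R2 at 2]
3. k(cons(c, c), cons(a, c))  →  s(c)   [R3 at ε]

Reduce t₂ = k(k(k(c, c), k(c, k(0, k(c, k(c, c))))), k(0, a)):
1. k(k(k(c, c), k(c, k(0, k(c, k(c, c))))), k(0, a))  →  k(k(c, k(c, k(0, k(c, k(c, c))))), k(0, a))   [R2 at 1.1]
2. k(k(c, k(c, k(0, k(c, k(c, c))))), k(0, a))  →  k(k(c, k(0, k(c, k(c, c)))), k(0, a))   [R2 at 1]
3. k(k(c, k(0, k(c, k(c, c)))), k(0, a))  →  k(k(0, k(c, k(c, c))), k(0, a))   [R2 at 1]
4. k(k(0, k(c, k(c, c))), k(0, a))  →  k(k(c, k(c, c)), k(0, a))   [R1 at 1]
5. k(k(c, k(c, c)), k(0, a))  →  k(k(c, c), k(0, a))   [R2 at 1]
6. k(k(c, c), k(0, a))  →  k(c, k(0, a))   [R2 at 1]
7. k(c, k(0, a))  →  k(0, a)   [R2 at ε]
8. k(0, a)  →  a   [R1 at ε]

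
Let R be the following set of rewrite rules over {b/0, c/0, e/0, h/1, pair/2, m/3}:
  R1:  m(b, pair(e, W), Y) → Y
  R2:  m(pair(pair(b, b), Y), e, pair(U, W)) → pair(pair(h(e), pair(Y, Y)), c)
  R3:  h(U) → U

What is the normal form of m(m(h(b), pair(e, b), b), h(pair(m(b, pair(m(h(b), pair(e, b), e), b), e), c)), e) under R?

e

1. m(m(h(b), pair(e, b), b), h(pair(m(b, pair(m(h(b), pair(e, b), e), b), e), c)), e)  →  m(m(b, pair(e, b), b), h(pair(m(b, pair(m(h(b), pair(e, b), e), b), e), c)), e)   [R3 at 1.1]
2. m(m(b, pair(e, b), b), h(pair(m(b, pair(m(h(b), pair(e, b), e), b), e), c)), e)  →  m(b, h(pair(m(b, pair(m(h(b), pair(e, b), e), b), e), c)), e)   [R1 at 1]
3. m(b, h(pair(m(b, pair(m(h(b), pair(e, b), e), b), e), c)), e)  →  m(b, pair(m(b, pair(m(h(b), pair(e, b), e), b), e), c), e)   [R3 at 2]
4. m(b, pair(m(b, pair(m(h(b), pair(e, b), e), b), e), c), e)  →  m(b, pair(m(b, pair(m(b, pair(e, b), e), b), e), c), e)   [R3 at 2.1.2.1.1]
5. m(b, pair(m(b, pair(m(b, pair(e, b), e), b), e), c), e)  →  m(b, pair(m(b, pair(e, b), e), c), e)   [R1 at 2.1.2.1]
6. m(b, pair(m(b, pair(e, b), e), c), e)  →  m(b, pair(e, c), e)   [R1 at 2.1]
7. m(b, pair(e, c), e)  →  e   [R1 at ε]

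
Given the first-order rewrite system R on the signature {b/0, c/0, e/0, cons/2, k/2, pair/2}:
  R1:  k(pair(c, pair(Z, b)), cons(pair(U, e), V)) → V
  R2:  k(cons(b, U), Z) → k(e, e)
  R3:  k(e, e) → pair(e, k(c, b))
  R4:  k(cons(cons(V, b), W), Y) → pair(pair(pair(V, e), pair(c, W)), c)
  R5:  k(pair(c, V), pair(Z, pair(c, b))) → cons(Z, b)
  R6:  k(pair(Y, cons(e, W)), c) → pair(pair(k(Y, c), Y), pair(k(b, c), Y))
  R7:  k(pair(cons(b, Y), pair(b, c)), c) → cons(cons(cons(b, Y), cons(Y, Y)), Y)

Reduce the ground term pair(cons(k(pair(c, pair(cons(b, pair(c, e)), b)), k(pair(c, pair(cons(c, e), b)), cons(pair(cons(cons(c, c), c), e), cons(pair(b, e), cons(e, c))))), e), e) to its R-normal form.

pair(cons(cons(e, c), e), e)

1. pair(cons(k(pair(c, pair(cons(b, pair(c, e)), b)), k(pair(c, pair(cons(c, e), b)), cons(pair(cons(cons(c, c), c), e), cons(pair(b, e), cons(e, c))))), e), e)  →  pair(cons(k(pair(c, pair(cons(b, pair(c, e)), b)), cons(pair(b, e), cons(e, c))), e), e)   [R1 at 1.1.2]
2. pair(cons(k(pair(c, pair(cons(b, pair(c, e)), b)), cons(pair(b, e), cons(e, c))), e), e)  →  pair(cons(cons(e, c), e), e)   [R1 at 1.1]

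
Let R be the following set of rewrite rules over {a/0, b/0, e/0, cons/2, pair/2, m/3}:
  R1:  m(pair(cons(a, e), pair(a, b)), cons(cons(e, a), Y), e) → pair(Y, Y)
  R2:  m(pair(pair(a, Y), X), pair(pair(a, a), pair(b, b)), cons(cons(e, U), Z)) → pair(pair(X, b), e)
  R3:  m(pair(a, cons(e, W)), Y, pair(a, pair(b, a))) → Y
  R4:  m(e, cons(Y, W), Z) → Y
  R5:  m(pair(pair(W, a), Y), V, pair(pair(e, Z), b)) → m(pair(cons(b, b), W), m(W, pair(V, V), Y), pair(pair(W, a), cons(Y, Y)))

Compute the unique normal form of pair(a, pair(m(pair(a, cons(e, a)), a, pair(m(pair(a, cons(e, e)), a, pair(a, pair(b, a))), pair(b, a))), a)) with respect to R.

1. pair(a, pair(m(pair(a, cons(e, a)), a, pair(m(pair(a, cons(e, e)), a, pair(a, pair(b, a))), pair(b, a))), a))  →  pair(a, pair(m(pair(a, cons(e, a)), a, pair(a, pair(b, a))), a))   [R3 at 2.1.3.1]
2. pair(a, pair(m(pair(a, cons(e, a)), a, pair(a, pair(b, a))), a))  →  pair(a, pair(a, a))   [R3 at 2.1]

pair(a, pair(a, a))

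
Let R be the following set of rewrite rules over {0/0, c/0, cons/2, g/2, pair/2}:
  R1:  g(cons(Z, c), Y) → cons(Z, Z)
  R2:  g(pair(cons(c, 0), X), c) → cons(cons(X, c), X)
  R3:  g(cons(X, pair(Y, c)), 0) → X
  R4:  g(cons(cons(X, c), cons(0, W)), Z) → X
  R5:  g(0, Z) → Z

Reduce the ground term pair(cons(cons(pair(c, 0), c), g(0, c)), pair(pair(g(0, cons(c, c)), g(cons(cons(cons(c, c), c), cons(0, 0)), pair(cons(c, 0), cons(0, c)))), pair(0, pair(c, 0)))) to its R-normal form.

1. pair(cons(cons(pair(c, 0), c), g(0, c)), pair(pair(g(0, cons(c, c)), g(cons(cons(cons(c, c), c), cons(0, 0)), pair(cons(c, 0), cons(0, c)))), pair(0, pair(c, 0))))  →  pair(cons(cons(pair(c, 0), c), c), pair(pair(g(0, cons(c, c)), g(cons(cons(cons(c, c), c), cons(0, 0)), pair(cons(c, 0), cons(0, c)))), pair(0, pair(c, 0))))   [R5 at 1.2]
2. pair(cons(cons(pair(c, 0), c), c), pair(pair(g(0, cons(c, c)), g(cons(cons(cons(c, c), c), cons(0, 0)), pair(cons(c, 0), cons(0, c)))), pair(0, pair(c, 0))))  →  pair(cons(cons(pair(c, 0), c), c), pair(pair(cons(c, c), g(cons(cons(cons(c, c), c), cons(0, 0)), pair(cons(c, 0), cons(0, c)))), pair(0, pair(c, 0))))   [R5 at 2.1.1]
3. pair(cons(cons(pair(c, 0), c), c), pair(pair(cons(c, c), g(cons(cons(cons(c, c), c), cons(0, 0)), pair(cons(c, 0), cons(0, c)))), pair(0, pair(c, 0))))  →  pair(cons(cons(pair(c, 0), c), c), pair(pair(cons(c, c), cons(c, c)), pair(0, pair(c, 0))))   [R4 at 2.1.2]

pair(cons(cons(pair(c, 0), c), c), pair(pair(cons(c, c), cons(c, c)), pair(0, pair(c, 0))))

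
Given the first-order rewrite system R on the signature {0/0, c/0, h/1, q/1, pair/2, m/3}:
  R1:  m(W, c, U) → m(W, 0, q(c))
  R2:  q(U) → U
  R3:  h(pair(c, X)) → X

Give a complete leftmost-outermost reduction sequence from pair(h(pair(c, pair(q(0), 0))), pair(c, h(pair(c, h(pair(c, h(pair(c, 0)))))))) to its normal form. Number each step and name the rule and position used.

pair(pair(0, 0), pair(c, 0))

1. pair(h(pair(c, pair(q(0), 0))), pair(c, h(pair(c, h(pair(c, h(pair(c, 0))))))))  →  pair(pair(q(0), 0), pair(c, h(pair(c, h(pair(c, h(pair(c, 0))))))))   [R3 at 1]
2. pair(pair(q(0), 0), pair(c, h(pair(c, h(pair(c, h(pair(c, 0))))))))  →  pair(pair(0, 0), pair(c, h(pair(c, h(pair(c, h(pair(c, 0))))))))   [R2 at 1.1]
3. pair(pair(0, 0), pair(c, h(pair(c, h(pair(c, h(pair(c, 0))))))))  →  pair(pair(0, 0), pair(c, h(pair(c, h(pair(c, 0))))))   [R3 at 2.2]
4. pair(pair(0, 0), pair(c, h(pair(c, h(pair(c, 0))))))  →  pair(pair(0, 0), pair(c, h(pair(c, 0))))   [R3 at 2.2]
5. pair(pair(0, 0), pair(c, h(pair(c, 0))))  →  pair(pair(0, 0), pair(c, 0))   [R3 at 2.2]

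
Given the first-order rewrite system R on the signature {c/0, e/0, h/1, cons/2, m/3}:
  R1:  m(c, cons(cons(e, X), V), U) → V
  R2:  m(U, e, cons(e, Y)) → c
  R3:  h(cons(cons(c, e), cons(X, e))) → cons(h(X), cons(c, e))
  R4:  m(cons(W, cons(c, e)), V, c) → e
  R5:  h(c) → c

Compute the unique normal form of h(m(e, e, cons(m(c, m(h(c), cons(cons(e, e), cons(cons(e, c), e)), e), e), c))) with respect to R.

c

1. h(m(e, e, cons(m(c, m(h(c), cons(cons(e, e), cons(cons(e, c), e)), e), e), c)))  →  h(m(e, e, cons(m(c, m(c, cons(cons(e, e), cons(cons(e, c), e)), e), e), c)))   [R5 at 1.3.1.2.1]
2. h(m(e, e, cons(m(c, m(c, cons(cons(e, e), cons(cons(e, c), e)), e), e), c)))  →  h(m(e, e, cons(m(c, cons(cons(e, c), e), e), c)))   [R1 at 1.3.1.2]
3. h(m(e, e, cons(m(c, cons(cons(e, c), e), e), c)))  →  h(m(e, e, cons(e, c)))   [R1 at 1.3.1]
4. h(m(e, e, cons(e, c)))  →  h(c)   [R2 at 1]
5. h(c)  →  c   [R5 at ε]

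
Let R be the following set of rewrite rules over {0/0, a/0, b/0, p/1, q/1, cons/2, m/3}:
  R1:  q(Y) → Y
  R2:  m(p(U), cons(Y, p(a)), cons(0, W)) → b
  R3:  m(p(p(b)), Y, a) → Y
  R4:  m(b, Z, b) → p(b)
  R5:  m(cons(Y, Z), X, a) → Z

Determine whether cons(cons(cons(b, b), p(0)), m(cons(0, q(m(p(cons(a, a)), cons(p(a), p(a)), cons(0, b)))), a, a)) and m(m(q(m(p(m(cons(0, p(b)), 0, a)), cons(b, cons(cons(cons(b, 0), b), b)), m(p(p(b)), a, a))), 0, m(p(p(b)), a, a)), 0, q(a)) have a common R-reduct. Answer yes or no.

no — NF(t₁) = cons(cons(cons(b, b), p(0)), b), NF(t₂) = b

Reduce t₁ = cons(cons(cons(b, b), p(0)), m(cons(0, q(m(p(cons(a, a)), cons(p(a), p(a)), cons(0, b)))), a, a)):
1. cons(cons(cons(b, b), p(0)), m(cons(0, q(m(p(cons(a, a)), cons(p(a), p(a)), cons(0, b)))), a, a))  →  cons(cons(cons(b, b), p(0)), q(m(p(cons(a, a)), cons(p(a), p(a)), cons(0, b))))   [R5 at 2]
2. cons(cons(cons(b, b), p(0)), q(m(p(cons(a, a)), cons(p(a), p(a)), cons(0, b))))  →  cons(cons(cons(b, b), p(0)), m(p(cons(a, a)), cons(p(a), p(a)), cons(0, b)))   [R1 at 2]
3. cons(cons(cons(b, b), p(0)), m(p(cons(a, a)), cons(p(a), p(a)), cons(0, b)))  →  cons(cons(cons(b, b), p(0)), b)   [R2 at 2]

Reduce t₂ = m(m(q(m(p(m(cons(0, p(b)), 0, a)), cons(b, cons(cons(cons(b, 0), b), b)), m(p(p(b)), a, a))), 0, m(p(p(b)), a, a)), 0, q(a)):
1. m(m(q(m(p(m(cons(0, p(b)), 0, a)), cons(b, cons(cons(cons(b, 0), b), b)), m(p(p(b)), a, a))), 0, m(p(p(b)), a, a)), 0, q(a))  →  m(m(m(p(m(cons(0, p(b)), 0, a)), cons(b, cons(cons(cons(b, 0), b), b)), m(p(p(b)), a, a)), 0, m(p(p(b)), a, a)), 0, q(a))   [R1 at 1.1]
2. m(m(m(p(m(cons(0, p(b)), 0, a)), cons(b, cons(cons(cons(b, 0), b), b)), m(p(p(b)), a, a)), 0, m(p(p(b)), a, a)), 0, q(a))  →  m(m(m(p(p(b)), cons(b, cons(cons(cons(b, 0), b), b)), m(p(p(b)), a, a)), 0, m(p(p(b)), a, a)), 0, q(a))   [R5 at 1.1.1.1]
3. m(m(m(p(p(b)), cons(b, cons(cons(cons(b, 0), b), b)), m(p(p(b)), a, a)), 0, m(p(p(b)), a, a)), 0, q(a))  →  m(m(m(p(p(b)), cons(b, cons(cons(cons(b, 0), b), b)), a), 0, m(p(p(b)), a, a)), 0, q(a))   [R3 at 1.1.3]
4. m(m(m(p(p(b)), cons(b, cons(cons(cons(b, 0), b), b)), a), 0, m(p(p(b)), a, a)), 0, q(a))  →  m(m(cons(b, cons(cons(cons(b, 0), b), b)), 0, m(p(p(b)), a, a)), 0, q(a))   [R3 at 1.1]
5. m(m(cons(b, cons(cons(cons(b, 0), b), b)), 0, m(p(p(b)), a, a)), 0, q(a))  →  m(m(cons(b, cons(cons(cons(b, 0), b), b)), 0, a), 0, q(a))   [R3 at 1.3]
6. m(m(cons(b, cons(cons(cons(b, 0), b), b)), 0, a), 0, q(a))  →  m(cons(cons(cons(b, 0), b), b), 0, q(a))   [R5 at 1]
7. m(cons(cons(cons(b, 0), b), b), 0, q(a))  →  m(cons(cons(cons(b, 0), b), b), 0, a)   [R1 at 3]
8. m(cons(cons(cons(b, 0), b), b), 0, a)  →  b   [R5 at ε]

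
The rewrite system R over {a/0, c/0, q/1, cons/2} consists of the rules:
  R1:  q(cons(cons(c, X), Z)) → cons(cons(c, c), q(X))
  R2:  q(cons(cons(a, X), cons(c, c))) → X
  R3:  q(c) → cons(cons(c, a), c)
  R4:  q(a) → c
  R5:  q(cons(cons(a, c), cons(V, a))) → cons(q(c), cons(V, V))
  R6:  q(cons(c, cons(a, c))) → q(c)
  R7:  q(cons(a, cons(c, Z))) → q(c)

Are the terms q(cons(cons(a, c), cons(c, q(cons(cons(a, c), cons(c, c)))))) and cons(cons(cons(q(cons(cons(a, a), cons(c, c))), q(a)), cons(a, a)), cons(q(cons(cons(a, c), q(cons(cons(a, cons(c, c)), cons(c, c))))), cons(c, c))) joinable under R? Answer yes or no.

Reduce t₁ = q(cons(cons(a, c), cons(c, q(cons(cons(a, c), cons(c, c)))))):
1. q(cons(cons(a, c), cons(c, q(cons(cons(a, c), cons(c, c))))))  →  q(cons(cons(a, c), cons(c, c)))   [R2 at 1.2.2]
2. q(cons(cons(a, c), cons(c, c)))  →  c   [R2 at ε]

Reduce t₂ = cons(cons(cons(q(cons(cons(a, a), cons(c, c))), q(a)), cons(a, a)), cons(q(cons(cons(a, c), q(cons(cons(a, cons(c, c)), cons(c, c))))), cons(c, c))):
1. cons(cons(cons(q(cons(cons(a, a), cons(c, c))), q(a)), cons(a, a)), cons(q(cons(cons(a, c), q(cons(cons(a, cons(c, c)), cons(c, c))))), cons(c, c)))  →  cons(cons(cons(a, q(a)), cons(a, a)), cons(q(cons(cons(a, c), q(cons(cons(a, cons(c, c)), cons(c, c))))), cons(c, c)))   [R2 at 1.1.1]
2. cons(cons(cons(a, q(a)), cons(a, a)), cons(q(cons(cons(a, c), q(cons(cons(a, cons(c, c)), cons(c, c))))), cons(c, c)))  →  cons(cons(cons(a, c), cons(a, a)), cons(q(cons(cons(a, c), q(cons(cons(a, cons(c, c)), cons(c, c))))), cons(c, c)))   [R4 at 1.1.2]
3. cons(cons(cons(a, c), cons(a, a)), cons(q(cons(cons(a, c), q(cons(cons(a, cons(c, c)), cons(c, c))))), cons(c, c)))  →  cons(cons(cons(a, c), cons(a, a)), cons(q(cons(cons(a, c), cons(c, c))), cons(c, c)))   [R2 at 2.1.1.2]
4. cons(cons(cons(a, c), cons(a, a)), cons(q(cons(cons(a, c), cons(c, c))), cons(c, c)))  →  cons(cons(cons(a, c), cons(a, a)), cons(c, cons(c, c)))   [R2 at 2.1]

no — NF(t₁) = c, NF(t₂) = cons(cons(cons(a, c), cons(a, a)), cons(c, cons(c, c)))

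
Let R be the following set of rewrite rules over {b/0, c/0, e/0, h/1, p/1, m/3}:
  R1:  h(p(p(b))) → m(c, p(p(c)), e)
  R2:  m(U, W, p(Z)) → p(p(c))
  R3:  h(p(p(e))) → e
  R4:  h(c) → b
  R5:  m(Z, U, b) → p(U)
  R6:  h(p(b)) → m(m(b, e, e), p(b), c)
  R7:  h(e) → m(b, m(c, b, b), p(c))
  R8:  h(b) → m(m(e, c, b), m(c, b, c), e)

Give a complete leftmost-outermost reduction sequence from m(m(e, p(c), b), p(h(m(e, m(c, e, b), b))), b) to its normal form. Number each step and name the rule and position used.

1. m(m(e, p(c), b), p(h(m(e, m(c, e, b), b))), b)  →  p(p(h(m(e, m(c, e, b), b))))   [R5 at ε]
2. p(p(h(m(e, m(c, e, b), b))))  →  p(p(h(p(m(c, e, b)))))   [R5 at 1.1.1]
3. p(p(h(p(m(c, e, b)))))  →  p(p(h(p(p(e)))))   [R5 at 1.1.1.1]
4. p(p(h(p(p(e)))))  →  p(p(e))   [R3 at 1.1]

p(p(e))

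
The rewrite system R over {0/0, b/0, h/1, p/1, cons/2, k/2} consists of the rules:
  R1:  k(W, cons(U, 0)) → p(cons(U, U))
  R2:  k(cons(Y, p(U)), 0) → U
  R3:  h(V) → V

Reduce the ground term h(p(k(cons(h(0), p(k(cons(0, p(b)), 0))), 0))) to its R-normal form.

p(b)

1. h(p(k(cons(h(0), p(k(cons(0, p(b)), 0))), 0)))  →  p(k(cons(h(0), p(k(cons(0, p(b)), 0))), 0))   [R3 at ε]
2. p(k(cons(h(0), p(k(cons(0, p(b)), 0))), 0))  →  p(k(cons(0, p(b)), 0))   [R2 at 1]
3. p(k(cons(0, p(b)), 0))  →  p(b)   [R2 at 1]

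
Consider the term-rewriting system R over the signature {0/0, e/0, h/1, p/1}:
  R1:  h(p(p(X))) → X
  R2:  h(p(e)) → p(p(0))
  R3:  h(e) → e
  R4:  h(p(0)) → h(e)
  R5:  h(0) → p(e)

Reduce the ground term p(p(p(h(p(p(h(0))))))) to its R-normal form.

1. p(p(p(h(p(p(h(0)))))))  →  p(p(p(h(0))))   [R1 at 1.1.1]
2. p(p(p(h(0))))  →  p(p(p(p(e))))   [R5 at 1.1.1]

p(p(p(p(e))))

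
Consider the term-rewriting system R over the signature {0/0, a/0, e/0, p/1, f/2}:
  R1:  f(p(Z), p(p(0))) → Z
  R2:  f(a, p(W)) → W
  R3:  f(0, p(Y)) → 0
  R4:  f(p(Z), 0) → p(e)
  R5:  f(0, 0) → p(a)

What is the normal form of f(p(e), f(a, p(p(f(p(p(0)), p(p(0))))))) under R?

1. f(p(e), f(a, p(p(f(p(p(0)), p(p(0)))))))  →  f(p(e), p(f(p(p(0)), p(p(0)))))   [R2 at 2]
2. f(p(e), p(f(p(p(0)), p(p(0)))))  →  f(p(e), p(p(0)))   [R1 at 2.1]
3. f(p(e), p(p(0)))  →  e   [R1 at ε]

e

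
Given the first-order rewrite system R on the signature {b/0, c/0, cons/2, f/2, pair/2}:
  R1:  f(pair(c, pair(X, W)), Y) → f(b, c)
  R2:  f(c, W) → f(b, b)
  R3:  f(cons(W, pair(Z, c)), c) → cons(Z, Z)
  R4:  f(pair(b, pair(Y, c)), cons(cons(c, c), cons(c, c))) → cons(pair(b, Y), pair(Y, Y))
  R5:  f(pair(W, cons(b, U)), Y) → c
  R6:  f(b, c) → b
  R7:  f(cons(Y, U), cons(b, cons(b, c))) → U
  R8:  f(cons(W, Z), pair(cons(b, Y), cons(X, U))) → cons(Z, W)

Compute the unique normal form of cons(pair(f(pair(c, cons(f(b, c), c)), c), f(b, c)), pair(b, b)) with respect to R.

1. cons(pair(f(pair(c, cons(f(b, c), c)), c), f(b, c)), pair(b, b))  →  cons(pair(f(pair(c, cons(b, c)), c), f(b, c)), pair(b, b))   [R6 at 1.1.1.2.1]
2. cons(pair(f(pair(c, cons(b, c)), c), f(b, c)), pair(b, b))  →  cons(pair(c, f(b, c)), pair(b, b))   [R5 at 1.1]
3. cons(pair(c, f(b, c)), pair(b, b))  →  cons(pair(c, b), pair(b, b))   [R6 at 1.2]

cons(pair(c, b), pair(b, b))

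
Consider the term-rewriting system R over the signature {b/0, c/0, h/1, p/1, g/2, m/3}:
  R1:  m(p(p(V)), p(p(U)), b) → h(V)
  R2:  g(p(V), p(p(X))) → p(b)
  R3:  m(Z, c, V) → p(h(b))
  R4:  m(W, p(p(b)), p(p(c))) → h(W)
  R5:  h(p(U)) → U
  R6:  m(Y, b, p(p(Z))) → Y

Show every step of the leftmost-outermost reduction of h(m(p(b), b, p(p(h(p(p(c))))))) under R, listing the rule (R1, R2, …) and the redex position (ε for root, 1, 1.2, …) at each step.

b

1. h(m(p(b), b, p(p(h(p(p(c)))))))  →  h(p(b))   [R6 at 1]
2. h(p(b))  →  b   [R5 at ε]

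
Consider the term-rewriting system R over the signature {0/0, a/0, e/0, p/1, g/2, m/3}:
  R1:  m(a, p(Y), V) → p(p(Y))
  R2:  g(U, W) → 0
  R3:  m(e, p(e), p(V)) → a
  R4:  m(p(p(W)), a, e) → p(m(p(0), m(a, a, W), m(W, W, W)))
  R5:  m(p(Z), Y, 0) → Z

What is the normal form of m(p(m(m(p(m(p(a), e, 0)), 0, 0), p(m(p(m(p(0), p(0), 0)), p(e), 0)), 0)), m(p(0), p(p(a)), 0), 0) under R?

1. m(p(m(m(p(m(p(a), e, 0)), 0, 0), p(m(p(m(p(0), p(0), 0)), p(e), 0)), 0)), m(p(0), p(p(a)), 0), 0)  →  m(m(p(m(p(a), e, 0)), 0, 0), p(m(p(m(p(0), p(0), 0)), p(e), 0)), 0)   [R5 at ε]
2. m(m(p(m(p(a), e, 0)), 0, 0), p(m(p(m(p(0), p(0), 0)), p(e), 0)), 0)  →  m(m(p(a), e, 0), p(m(p(m(p(0), p(0), 0)), p(e), 0)), 0)   [R5 at 1]
3. m(m(p(a), e, 0), p(m(p(m(p(0), p(0), 0)), p(e), 0)), 0)  →  m(a, p(m(p(m(p(0), p(0), 0)), p(e), 0)), 0)   [R5 at 1]
4. m(a, p(m(p(m(p(0), p(0), 0)), p(e), 0)), 0)  →  p(p(m(p(m(p(0), p(0), 0)), p(e), 0)))   [R1 at ε]
5. p(p(m(p(m(p(0), p(0), 0)), p(e), 0)))  →  p(p(m(p(0), p(0), 0)))   [R5 at 1.1]
6. p(p(m(p(0), p(0), 0)))  →  p(p(0))   [R5 at 1.1]

p(p(0))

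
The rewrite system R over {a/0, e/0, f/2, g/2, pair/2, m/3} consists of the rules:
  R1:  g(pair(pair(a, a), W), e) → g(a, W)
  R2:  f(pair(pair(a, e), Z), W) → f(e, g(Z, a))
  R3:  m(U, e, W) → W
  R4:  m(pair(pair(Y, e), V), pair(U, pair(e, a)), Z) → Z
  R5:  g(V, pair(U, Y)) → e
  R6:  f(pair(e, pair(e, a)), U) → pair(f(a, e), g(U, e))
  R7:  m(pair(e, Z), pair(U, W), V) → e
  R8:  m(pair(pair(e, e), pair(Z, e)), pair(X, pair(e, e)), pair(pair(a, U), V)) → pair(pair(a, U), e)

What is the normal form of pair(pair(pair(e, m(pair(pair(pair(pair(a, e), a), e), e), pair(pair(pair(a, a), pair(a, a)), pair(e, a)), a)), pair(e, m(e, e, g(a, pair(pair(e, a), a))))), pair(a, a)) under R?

1. pair(pair(pair(e, m(pair(pair(pair(pair(a, e), a), e), e), pair(pair(pair(a, a), pair(a, a)), pair(e, a)), a)), pair(e, m(e, e, g(a, pair(pair(e, a), a))))), pair(a, a))  →  pair(pair(pair(e, a), pair(e, m(e, e, g(a, pair(pair(e, a), a))))), pair(a, a))   [R4 at 1.1.2]
2. pair(pair(pair(e, a), pair(e, m(e, e, g(a, pair(pair(e, a), a))))), pair(a, a))  →  pair(pair(pair(e, a), pair(e, g(a, pair(pair(e, a), a)))), pair(a, a))   [R3 at 1.2.2]
3. pair(pair(pair(e, a), pair(e, g(a, pair(pair(e, a), a)))), pair(a, a))  →  pair(pair(pair(e, a), pair(e, e)), pair(a, a))   [R5 at 1.2.2]

pair(pair(pair(e, a), pair(e, e)), pair(a, a))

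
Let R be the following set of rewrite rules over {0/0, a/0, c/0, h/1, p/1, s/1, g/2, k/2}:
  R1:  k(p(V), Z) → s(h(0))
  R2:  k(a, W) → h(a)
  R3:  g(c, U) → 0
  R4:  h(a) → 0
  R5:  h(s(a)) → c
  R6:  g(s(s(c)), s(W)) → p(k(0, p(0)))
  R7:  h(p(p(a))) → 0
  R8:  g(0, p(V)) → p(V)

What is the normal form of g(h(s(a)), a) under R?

1. g(h(s(a)), a)  →  g(c, a)   [R5 at 1]
2. g(c, a)  →  0   [R3 at ε]

0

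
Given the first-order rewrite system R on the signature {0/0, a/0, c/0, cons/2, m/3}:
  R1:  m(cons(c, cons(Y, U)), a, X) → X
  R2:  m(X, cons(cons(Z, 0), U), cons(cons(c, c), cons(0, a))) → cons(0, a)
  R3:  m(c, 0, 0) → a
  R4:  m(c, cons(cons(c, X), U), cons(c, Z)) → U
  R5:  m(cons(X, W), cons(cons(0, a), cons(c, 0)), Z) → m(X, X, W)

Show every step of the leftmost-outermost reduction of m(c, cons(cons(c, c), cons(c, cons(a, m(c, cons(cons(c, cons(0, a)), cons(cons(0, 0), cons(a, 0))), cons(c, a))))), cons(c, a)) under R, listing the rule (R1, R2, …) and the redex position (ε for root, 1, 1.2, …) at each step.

1. m(c, cons(cons(c, c), cons(c, cons(a, m(c, cons(cons(c, cons(0, a)), cons(cons(0, 0), cons(a, 0))), cons(c, a))))), cons(c, a))  →  cons(c, cons(a, m(c, cons(cons(c, cons(0, a)), cons(cons(0, 0), cons(a, 0))), cons(c, a))))   [R4 at ε]
2. cons(c, cons(a, m(c, cons(cons(c, cons(0, a)), cons(cons(0, 0), cons(a, 0))), cons(c, a))))  →  cons(c, cons(a, cons(cons(0, 0), cons(a, 0))))   [R4 at 2.2]

cons(c, cons(a, cons(cons(0, 0), cons(a, 0))))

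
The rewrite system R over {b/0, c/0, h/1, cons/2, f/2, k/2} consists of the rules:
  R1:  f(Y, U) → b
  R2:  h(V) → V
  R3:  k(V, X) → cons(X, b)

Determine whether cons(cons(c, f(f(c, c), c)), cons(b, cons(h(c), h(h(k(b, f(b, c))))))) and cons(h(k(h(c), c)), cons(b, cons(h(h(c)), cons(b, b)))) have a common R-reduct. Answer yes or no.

yes — NF(t₁) = cons(cons(c, b), cons(b, cons(c, cons(b, b)))), NF(t₂) = cons(cons(c, b), cons(b, cons(c, cons(b, b))))

Reduce t₁ = cons(cons(c, f(f(c, c), c)), cons(b, cons(h(c), h(h(k(b, f(b, c))))))):
1. cons(cons(c, f(f(c, c), c)), cons(b, cons(h(c), h(h(k(b, f(b, c)))))))  →  cons(cons(c, b), cons(b, cons(h(c), h(h(k(b, f(b, c)))))))   [R1 at 1.2]
2. cons(cons(c, b), cons(b, cons(h(c), h(h(k(b, f(b, c)))))))  →  cons(cons(c, b), cons(b, cons(c, h(h(k(b, f(b, c)))))))   [R2 at 2.2.1]
3. cons(cons(c, b), cons(b, cons(c, h(h(k(b, f(b, c)))))))  →  cons(cons(c, b), cons(b, cons(c, h(k(b, f(b, c))))))   [R2 at 2.2.2]
4. cons(cons(c, b), cons(b, cons(c, h(k(b, f(b, c))))))  →  cons(cons(c, b), cons(b, cons(c, k(b, f(b, c)))))   [R2 at 2.2.2]
5. cons(cons(c, b), cons(b, cons(c, k(b, f(b, c)))))  →  cons(cons(c, b), cons(b, cons(c, cons(f(b, c), b))))   [R3 at 2.2.2]
6. cons(cons(c, b), cons(b, cons(c, cons(f(b, c), b))))  →  cons(cons(c, b), cons(b, cons(c, cons(b, b))))   [R1 at 2.2.2.1]

Reduce t₂ = cons(h(k(h(c), c)), cons(b, cons(h(h(c)), cons(b, b)))):
1. cons(h(k(h(c), c)), cons(b, cons(h(h(c)), cons(b, b))))  →  cons(k(h(c), c), cons(b, cons(h(h(c)), cons(b, b))))   [R2 at 1]
2. cons(k(h(c), c), cons(b, cons(h(h(c)), cons(b, b))))  →  cons(cons(c, b), cons(b, cons(h(h(c)), cons(b, b))))   [R3 at 1]
3. cons(cons(c, b), cons(b, cons(h(h(c)), cons(b, b))))  →  cons(cons(c, b), cons(b, cons(h(c), cons(b, b))))   [R2 at 2.2.1]
4. cons(cons(c, b), cons(b, cons(h(c), cons(b, b))))  →  cons(cons(c, b), cons(b, cons(c, cons(b, b))))   [R2 at 2.2.1]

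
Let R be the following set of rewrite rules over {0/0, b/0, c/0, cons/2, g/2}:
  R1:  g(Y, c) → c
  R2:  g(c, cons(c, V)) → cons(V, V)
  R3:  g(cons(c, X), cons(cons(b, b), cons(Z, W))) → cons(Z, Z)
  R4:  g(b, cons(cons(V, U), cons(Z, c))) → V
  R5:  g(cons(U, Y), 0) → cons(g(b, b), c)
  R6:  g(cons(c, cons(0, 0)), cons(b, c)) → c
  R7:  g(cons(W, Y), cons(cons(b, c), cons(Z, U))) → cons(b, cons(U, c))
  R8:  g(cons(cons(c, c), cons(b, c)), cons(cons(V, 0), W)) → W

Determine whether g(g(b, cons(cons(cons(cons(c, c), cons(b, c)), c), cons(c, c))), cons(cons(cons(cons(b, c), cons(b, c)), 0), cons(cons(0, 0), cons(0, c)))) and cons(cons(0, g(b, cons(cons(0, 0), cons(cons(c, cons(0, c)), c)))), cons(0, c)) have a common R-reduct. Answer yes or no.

yes — NF(t₁) = cons(cons(0, 0), cons(0, c)), NF(t₂) = cons(cons(0, 0), cons(0, c))

Reduce t₁ = g(g(b, cons(cons(cons(cons(c, c), cons(b, c)), c), cons(c, c))), cons(cons(cons(cons(b, c), cons(b, c)), 0), cons(cons(0, 0), cons(0, c)))):
1. g(g(b, cons(cons(cons(cons(c, c), cons(b, c)), c), cons(c, c))), cons(cons(cons(cons(b, c), cons(b, c)), 0), cons(cons(0, 0), cons(0, c))))  →  g(cons(cons(c, c), cons(b, c)), cons(cons(cons(cons(b, c), cons(b, c)), 0), cons(cons(0, 0), cons(0, c))))   [R4 at 1]
2. g(cons(cons(c, c), cons(b, c)), cons(cons(cons(cons(b, c), cons(b, c)), 0), cons(cons(0, 0), cons(0, c))))  →  cons(cons(0, 0), cons(0, c))   [R8 at ε]

Reduce t₂ = cons(cons(0, g(b, cons(cons(0, 0), cons(cons(c, cons(0, c)), c)))), cons(0, c)):
1. cons(cons(0, g(b, cons(cons(0, 0), cons(cons(c, cons(0, c)), c)))), cons(0, c))  →  cons(cons(0, 0), cons(0, c))   [R4 at 1.2]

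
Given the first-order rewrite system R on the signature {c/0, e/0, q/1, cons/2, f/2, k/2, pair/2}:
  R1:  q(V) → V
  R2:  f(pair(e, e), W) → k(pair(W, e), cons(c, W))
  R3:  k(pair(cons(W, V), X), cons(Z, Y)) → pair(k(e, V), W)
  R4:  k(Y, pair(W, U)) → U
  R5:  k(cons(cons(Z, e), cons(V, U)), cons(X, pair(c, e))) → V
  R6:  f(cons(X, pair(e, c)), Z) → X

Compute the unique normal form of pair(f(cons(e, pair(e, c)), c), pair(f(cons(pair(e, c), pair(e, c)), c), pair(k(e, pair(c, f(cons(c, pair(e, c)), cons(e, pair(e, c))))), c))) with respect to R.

pair(e, pair(pair(e, c), pair(c, c)))

1. pair(f(cons(e, pair(e, c)), c), pair(f(cons(pair(e, c), pair(e, c)), c), pair(k(e, pair(c, f(cons(c, pair(e, c)), cons(e, pair(e, c))))), c)))  →  pair(e, pair(f(cons(pair(e, c), pair(e, c)), c), pair(k(e, pair(c, f(cons(c, pair(e, c)), cons(e, pair(e, c))))), c)))   [R6 at 1]
2. pair(e, pair(f(cons(pair(e, c), pair(e, c)), c), pair(k(e, pair(c, f(cons(c, pair(e, c)), cons(e, pair(e, c))))), c)))  →  pair(e, pair(pair(e, c), pair(k(e, pair(c, f(cons(c, pair(e, c)), cons(e, pair(e, c))))), c)))   [R6 at 2.1]
3. pair(e, pair(pair(e, c), pair(k(e, pair(c, f(cons(c, pair(e, c)), cons(e, pair(e, c))))), c)))  →  pair(e, pair(pair(e, c), pair(f(cons(c, pair(e, c)), cons(e, pair(e, c))), c)))   [R4 at 2.2.1]
4. pair(e, pair(pair(e, c), pair(f(cons(c, pair(e, c)), cons(e, pair(e, c))), c)))  →  pair(e, pair(pair(e, c), pair(c, c)))   [R6 at 2.2.1]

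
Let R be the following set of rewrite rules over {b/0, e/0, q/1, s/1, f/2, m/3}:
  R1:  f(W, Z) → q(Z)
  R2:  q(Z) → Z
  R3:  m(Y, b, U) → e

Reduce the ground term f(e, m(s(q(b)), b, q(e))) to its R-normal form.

1. f(e, m(s(q(b)), b, q(e)))  →  q(m(s(q(b)), b, q(e)))   [R1 at ε]
2. q(m(s(q(b)), b, q(e)))  →  m(s(q(b)), b, q(e))   [R2 at ε]
3. m(s(q(b)), b, q(e))  →  e   [R3 at ε]

e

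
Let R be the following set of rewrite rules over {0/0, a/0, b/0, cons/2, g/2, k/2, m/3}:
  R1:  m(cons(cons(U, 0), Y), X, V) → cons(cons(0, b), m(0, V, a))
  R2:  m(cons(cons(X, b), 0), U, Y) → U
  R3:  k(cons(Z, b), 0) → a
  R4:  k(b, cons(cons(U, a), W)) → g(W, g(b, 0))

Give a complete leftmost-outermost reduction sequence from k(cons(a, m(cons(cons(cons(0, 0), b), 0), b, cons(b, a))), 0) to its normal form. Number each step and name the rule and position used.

1. k(cons(a, m(cons(cons(cons(0, 0), b), 0), b, cons(b, a))), 0)  →  k(cons(a, b), 0)   [R2 at 1.2]
2. k(cons(a, b), 0)  →  a   [R3 at ε]

a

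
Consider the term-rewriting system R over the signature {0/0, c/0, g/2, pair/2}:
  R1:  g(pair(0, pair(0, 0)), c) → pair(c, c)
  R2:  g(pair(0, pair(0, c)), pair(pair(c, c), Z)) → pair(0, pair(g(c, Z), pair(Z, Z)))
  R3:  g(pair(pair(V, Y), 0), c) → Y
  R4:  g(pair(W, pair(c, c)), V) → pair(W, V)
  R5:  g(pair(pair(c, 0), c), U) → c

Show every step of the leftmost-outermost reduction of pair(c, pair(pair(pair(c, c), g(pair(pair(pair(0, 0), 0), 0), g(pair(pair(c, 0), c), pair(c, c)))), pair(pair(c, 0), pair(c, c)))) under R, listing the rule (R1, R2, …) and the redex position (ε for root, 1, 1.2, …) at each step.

1. pair(c, pair(pair(pair(c, c), g(pair(pair(pair(0, 0), 0), 0), g(pair(pair(c, 0), c), pair(c, c)))), pair(pair(c, 0), pair(c, c))))  →  pair(c, pair(pair(pair(c, c), g(pair(pair(pair(0, 0), 0), 0), c)), pair(pair(c, 0), pair(c, c))))   [R5 at 2.1.2.2]
2. pair(c, pair(pair(pair(c, c), g(pair(pair(pair(0, 0), 0), 0), c)), pair(pair(c, 0), pair(c, c))))  →  pair(c, pair(pair(pair(c, c), 0), pair(pair(c, 0), pair(c, c))))   [R3 at 2.1.2]

pair(c, pair(pair(pair(c, c), 0), pair(pair(c, 0), pair(c, c))))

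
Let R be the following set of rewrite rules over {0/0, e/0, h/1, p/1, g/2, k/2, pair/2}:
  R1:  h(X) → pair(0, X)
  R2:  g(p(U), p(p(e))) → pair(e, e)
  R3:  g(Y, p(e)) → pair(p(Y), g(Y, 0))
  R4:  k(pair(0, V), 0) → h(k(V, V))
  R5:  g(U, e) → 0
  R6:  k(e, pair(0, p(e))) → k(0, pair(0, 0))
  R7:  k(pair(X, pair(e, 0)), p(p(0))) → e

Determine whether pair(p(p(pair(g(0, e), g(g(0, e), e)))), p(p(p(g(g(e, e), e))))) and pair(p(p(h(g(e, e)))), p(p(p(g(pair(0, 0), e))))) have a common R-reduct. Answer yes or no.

Reduce t₁ = pair(p(p(pair(g(0, e), g(g(0, e), e)))), p(p(p(g(g(e, e), e))))):
1. pair(p(p(pair(g(0, e), g(g(0, e), e)))), p(p(p(g(g(e, e), e)))))  →  pair(p(p(pair(0, g(g(0, e), e)))), p(p(p(g(g(e, e), e)))))   [R5 at 1.1.1.1]
2. pair(p(p(pair(0, g(g(0, e), e)))), p(p(p(g(g(e, e), e)))))  →  pair(p(p(pair(0, 0))), p(p(p(g(g(e, e), e)))))   [R5 at 1.1.1.2]
3. pair(p(p(pair(0, 0))), p(p(p(g(g(e, e), e)))))  →  pair(p(p(pair(0, 0))), p(p(p(0))))   [R5 at 2.1.1.1]

Reduce t₂ = pair(p(p(h(g(e, e)))), p(p(p(g(pair(0, 0), e))))):
1. pair(p(p(h(g(e, e)))), p(p(p(g(pair(0, 0), e)))))  →  pair(p(p(pair(0, g(e, e)))), p(p(p(g(pair(0, 0), e)))))   [R1 at 1.1.1]
2. pair(p(p(pair(0, g(e, e)))), p(p(p(g(pair(0, 0), e)))))  →  pair(p(p(pair(0, 0))), p(p(p(g(pair(0, 0), e)))))   [R5 at 1.1.1.2]
3. pair(p(p(pair(0, 0))), p(p(p(g(pair(0, 0), e)))))  →  pair(p(p(pair(0, 0))), p(p(p(0))))   [R5 at 2.1.1.1]

yes — NF(t₁) = pair(p(p(pair(0, 0))), p(p(p(0)))), NF(t₂) = pair(p(p(pair(0, 0))), p(p(p(0))))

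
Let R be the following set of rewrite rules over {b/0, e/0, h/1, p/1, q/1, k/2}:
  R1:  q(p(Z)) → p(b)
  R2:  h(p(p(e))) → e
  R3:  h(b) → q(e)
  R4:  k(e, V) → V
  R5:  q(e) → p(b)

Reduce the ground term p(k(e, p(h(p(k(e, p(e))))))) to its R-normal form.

p(p(e))

1. p(k(e, p(h(p(k(e, p(e)))))))  →  p(p(h(p(k(e, p(e))))))   [R4 at 1]
2. p(p(h(p(k(e, p(e))))))  →  p(p(h(p(p(e)))))   [R4 at 1.1.1.1]
3. p(p(h(p(p(e)))))  →  p(p(e))   [R2 at 1.1]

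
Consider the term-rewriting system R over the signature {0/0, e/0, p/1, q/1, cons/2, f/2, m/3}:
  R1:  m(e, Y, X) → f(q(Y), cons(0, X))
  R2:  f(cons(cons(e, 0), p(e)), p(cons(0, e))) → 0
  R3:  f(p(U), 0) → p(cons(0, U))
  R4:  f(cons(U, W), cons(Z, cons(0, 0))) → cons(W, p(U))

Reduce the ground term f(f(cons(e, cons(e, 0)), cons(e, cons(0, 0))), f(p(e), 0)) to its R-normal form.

0

1. f(f(cons(e, cons(e, 0)), cons(e, cons(0, 0))), f(p(e), 0))  →  f(cons(cons(e, 0), p(e)), f(p(e), 0))   [R4 at 1]
2. f(cons(cons(e, 0), p(e)), f(p(e), 0))  →  f(cons(cons(e, 0), p(e)), p(cons(0, e)))   [R3 at 2]
3. f(cons(cons(e, 0), p(e)), p(cons(0, e)))  →  0   [R2 at ε]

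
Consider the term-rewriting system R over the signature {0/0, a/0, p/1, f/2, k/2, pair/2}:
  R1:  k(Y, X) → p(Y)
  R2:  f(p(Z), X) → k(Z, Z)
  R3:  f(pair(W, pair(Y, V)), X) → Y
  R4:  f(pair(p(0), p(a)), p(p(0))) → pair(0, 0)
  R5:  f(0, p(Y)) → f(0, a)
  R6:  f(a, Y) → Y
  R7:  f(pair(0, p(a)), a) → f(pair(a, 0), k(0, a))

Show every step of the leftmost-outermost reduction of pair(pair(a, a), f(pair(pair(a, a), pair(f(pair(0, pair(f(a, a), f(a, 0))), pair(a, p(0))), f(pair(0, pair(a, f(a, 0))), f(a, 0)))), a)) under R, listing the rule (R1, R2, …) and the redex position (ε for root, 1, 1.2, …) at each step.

1. pair(pair(a, a), f(pair(pair(a, a), pair(f(pair(0, pair(f(a, a), f(a, 0))), pair(a, p(0))), f(pair(0, pair(a, f(a, 0))), f(a, 0)))), a))  →  pair(pair(a, a), f(pair(0, pair(f(a, a), f(a, 0))), pair(a, p(0))))   [R3 at 2]
2. pair(pair(a, a), f(pair(0, pair(f(a, a), f(a, 0))), pair(a, p(0))))  →  pair(pair(a, a), f(a, a))   [R3 at 2]
3. pair(pair(a, a), f(a, a))  →  pair(pair(a, a), a)   [R6 at 2]

pair(pair(a, a), a)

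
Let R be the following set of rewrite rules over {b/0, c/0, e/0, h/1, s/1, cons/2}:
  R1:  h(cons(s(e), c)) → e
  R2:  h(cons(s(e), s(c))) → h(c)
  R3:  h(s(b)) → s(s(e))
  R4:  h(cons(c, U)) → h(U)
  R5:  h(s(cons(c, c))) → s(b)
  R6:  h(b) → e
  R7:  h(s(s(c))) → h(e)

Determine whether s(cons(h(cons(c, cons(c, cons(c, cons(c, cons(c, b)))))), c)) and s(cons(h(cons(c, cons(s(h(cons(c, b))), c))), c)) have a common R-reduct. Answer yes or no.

yes — NF(t₁) = s(cons(e, c)), NF(t₂) = s(cons(e, c))

Reduce t₁ = s(cons(h(cons(c, cons(c, cons(c, cons(c, cons(c, b)))))), c)):
1. s(cons(h(cons(c, cons(c, cons(c, cons(c, cons(c, b)))))), c))  →  s(cons(h(cons(c, cons(c, cons(c, cons(c, b))))), c))   [R4 at 1.1]
2. s(cons(h(cons(c, cons(c, cons(c, cons(c, b))))), c))  →  s(cons(h(cons(c, cons(c, cons(c, b)))), c))   [R4 at 1.1]
3. s(cons(h(cons(c, cons(c, cons(c, b)))), c))  →  s(cons(h(cons(c, cons(c, b))), c))   [R4 at 1.1]
4. s(cons(h(cons(c, cons(c, b))), c))  →  s(cons(h(cons(c, b)), c))   [R4 at 1.1]
5. s(cons(h(cons(c, b)), c))  →  s(cons(h(b), c))   [R4 at 1.1]
6. s(cons(h(b), c))  →  s(cons(e, c))   [R6 at 1.1]

Reduce t₂ = s(cons(h(cons(c, cons(s(h(cons(c, b))), c))), c)):
1. s(cons(h(cons(c, cons(s(h(cons(c, b))), c))), c))  →  s(cons(h(cons(s(h(cons(c, b))), c)), c))   [R4 at 1.1]
2. s(cons(h(cons(s(h(cons(c, b))), c)), c))  →  s(cons(h(cons(s(h(b)), c)), c))   [R4 at 1.1.1.1.1]
3. s(cons(h(cons(s(h(b)), c)), c))  →  s(cons(h(cons(s(e), c)), c))   [R6 at 1.1.1.1.1]
4. s(cons(h(cons(s(e), c)), c))  →  s(cons(e, c))   [R1 at 1.1]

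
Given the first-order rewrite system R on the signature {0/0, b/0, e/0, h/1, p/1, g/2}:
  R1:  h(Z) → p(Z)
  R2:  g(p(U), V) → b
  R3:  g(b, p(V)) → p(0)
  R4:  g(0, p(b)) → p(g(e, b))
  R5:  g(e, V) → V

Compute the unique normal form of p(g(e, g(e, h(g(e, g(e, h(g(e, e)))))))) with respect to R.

p(p(p(e)))

1. p(g(e, g(e, h(g(e, g(e, h(g(e, e))))))))  →  p(g(e, h(g(e, g(e, h(g(e, e)))))))   [R5 at 1]
2. p(g(e, h(g(e, g(e, h(g(e, e)))))))  →  p(h(g(e, g(e, h(g(e, e))))))   [R5 at 1]
3. p(h(g(e, g(e, h(g(e, e))))))  →  p(p(g(e, g(e, h(g(e, e))))))   [R1 at 1]
4. p(p(g(e, g(e, h(g(e, e))))))  →  p(p(g(e, h(g(e, e)))))   [R5 at 1.1]
5. p(p(g(e, h(g(e, e)))))  →  p(p(h(g(e, e))))   [R5 at 1.1]
6. p(p(h(g(e, e))))  →  p(p(p(g(e, e))))   [R1 at 1.1]
7. p(p(p(g(e, e))))  →  p(p(p(e)))   [R5 at 1.1.1]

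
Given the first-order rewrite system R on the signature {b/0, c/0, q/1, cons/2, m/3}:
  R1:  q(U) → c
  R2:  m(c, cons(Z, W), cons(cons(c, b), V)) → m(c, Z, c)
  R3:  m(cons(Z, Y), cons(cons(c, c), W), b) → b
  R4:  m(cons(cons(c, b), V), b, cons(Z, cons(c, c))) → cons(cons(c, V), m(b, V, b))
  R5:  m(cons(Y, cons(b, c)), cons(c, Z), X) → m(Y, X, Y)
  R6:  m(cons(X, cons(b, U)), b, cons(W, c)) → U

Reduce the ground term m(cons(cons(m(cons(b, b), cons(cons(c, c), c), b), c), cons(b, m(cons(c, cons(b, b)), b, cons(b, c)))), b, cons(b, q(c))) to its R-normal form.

1. m(cons(cons(m(cons(b, b), cons(cons(c, c), c), b), c), cons(b, m(cons(c, cons(b, b)), b, cons(b, c)))), b, cons(b, q(c)))  →  m(cons(cons(b, c), cons(b, m(cons(c, cons(b, b)), b, cons(b, c)))), b, cons(b, q(c)))   [R3 at 1.1.1]
2. m(cons(cons(b, c), cons(b, m(cons(c, cons(b, b)), b, cons(b, c)))), b, cons(b, q(c)))  →  m(cons(cons(b, c), cons(b, b)), b, cons(b, q(c)))   [R6 at 1.2.2]
3. m(cons(cons(b, c), cons(b, b)), b, cons(b, q(c)))  →  m(cons(cons(b, c), cons(b, b)), b, cons(b, c))   [R1 at 3.2]
4. m(cons(cons(b, c), cons(b, b)), b, cons(b, c))  →  b   [R6 at ε]

b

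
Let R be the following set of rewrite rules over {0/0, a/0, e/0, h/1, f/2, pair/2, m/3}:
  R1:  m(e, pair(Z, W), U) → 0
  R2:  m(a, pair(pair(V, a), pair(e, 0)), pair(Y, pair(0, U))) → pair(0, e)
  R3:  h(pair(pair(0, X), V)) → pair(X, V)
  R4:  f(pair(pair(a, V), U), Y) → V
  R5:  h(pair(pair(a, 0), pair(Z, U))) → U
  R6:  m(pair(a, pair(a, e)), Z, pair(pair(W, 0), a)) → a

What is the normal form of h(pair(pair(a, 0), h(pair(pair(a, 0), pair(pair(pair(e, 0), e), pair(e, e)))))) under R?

1. h(pair(pair(a, 0), h(pair(pair(a, 0), pair(pair(pair(e, 0), e), pair(e, e))))))  →  h(pair(pair(a, 0), pair(e, e)))   [R5 at 1.2]
2. h(pair(pair(a, 0), pair(e, e)))  →  e   [R5 at ε]

e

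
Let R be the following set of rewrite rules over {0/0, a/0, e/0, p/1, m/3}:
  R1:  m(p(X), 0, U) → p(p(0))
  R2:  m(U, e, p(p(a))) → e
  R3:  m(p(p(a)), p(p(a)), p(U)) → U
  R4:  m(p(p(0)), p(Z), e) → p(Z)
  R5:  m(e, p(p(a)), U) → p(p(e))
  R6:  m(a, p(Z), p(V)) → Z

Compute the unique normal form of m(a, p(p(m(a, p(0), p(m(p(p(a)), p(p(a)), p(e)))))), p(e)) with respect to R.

p(0)

1. m(a, p(p(m(a, p(0), p(m(p(p(a)), p(p(a)), p(e)))))), p(e))  →  p(m(a, p(0), p(m(p(p(a)), p(p(a)), p(e)))))   [R6 at ε]
2. p(m(a, p(0), p(m(p(p(a)), p(p(a)), p(e)))))  →  p(0)   [R6 at 1]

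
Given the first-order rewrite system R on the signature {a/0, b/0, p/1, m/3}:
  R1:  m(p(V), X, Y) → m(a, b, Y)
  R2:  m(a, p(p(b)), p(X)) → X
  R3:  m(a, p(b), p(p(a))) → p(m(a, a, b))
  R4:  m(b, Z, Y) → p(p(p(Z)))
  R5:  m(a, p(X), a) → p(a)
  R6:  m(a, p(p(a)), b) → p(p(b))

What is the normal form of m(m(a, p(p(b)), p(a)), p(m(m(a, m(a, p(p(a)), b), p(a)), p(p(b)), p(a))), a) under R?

1. m(m(a, p(p(b)), p(a)), p(m(m(a, m(a, p(p(a)), b), p(a)), p(p(b)), p(a))), a)  →  m(a, p(m(m(a, m(a, p(p(a)), b), p(a)), p(p(b)), p(a))), a)   [R2 at 1]
2. m(a, p(m(m(a, m(a, p(p(a)), b), p(a)), p(p(b)), p(a))), a)  →  p(a)   [R5 at ε]

p(a)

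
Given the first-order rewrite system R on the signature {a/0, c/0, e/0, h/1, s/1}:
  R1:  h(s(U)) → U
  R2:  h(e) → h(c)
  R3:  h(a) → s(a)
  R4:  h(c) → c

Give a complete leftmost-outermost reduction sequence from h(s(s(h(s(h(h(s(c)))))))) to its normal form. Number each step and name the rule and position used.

1. h(s(s(h(s(h(h(s(c))))))))  →  s(h(s(h(h(s(c))))))   [R1 at ε]
2. s(h(s(h(h(s(c))))))  →  s(h(h(s(c))))   [R1 at 1]
3. s(h(h(s(c))))  →  s(h(c))   [R1 at 1.1]
4. s(h(c))  →  s(c)   [R4 at 1]

s(c)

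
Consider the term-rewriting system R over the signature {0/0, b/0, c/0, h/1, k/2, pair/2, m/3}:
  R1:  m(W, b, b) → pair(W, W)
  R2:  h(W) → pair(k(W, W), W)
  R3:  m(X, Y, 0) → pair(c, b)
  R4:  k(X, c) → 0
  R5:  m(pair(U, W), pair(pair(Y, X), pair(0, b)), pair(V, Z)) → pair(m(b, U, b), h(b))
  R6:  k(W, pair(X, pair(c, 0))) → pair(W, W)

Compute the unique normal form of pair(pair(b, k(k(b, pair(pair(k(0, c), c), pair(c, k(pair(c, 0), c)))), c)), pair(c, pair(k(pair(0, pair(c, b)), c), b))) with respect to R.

1. pair(pair(b, k(k(b, pair(pair(k(0, c), c), pair(c, k(pair(c, 0), c)))), c)), pair(c, pair(k(pair(0, pair(c, b)), c), b)))  →  pair(pair(b, 0), pair(c, pair(k(pair(0, pair(c, b)), c), b)))   [R4 at 1.2]
2. pair(pair(b, 0), pair(c, pair(k(pair(0, pair(c, b)), c), b)))  →  pair(pair(b, 0), pair(c, pair(0, b)))   [R4 at 2.2.1]

pair(pair(b, 0), pair(c, pair(0, b)))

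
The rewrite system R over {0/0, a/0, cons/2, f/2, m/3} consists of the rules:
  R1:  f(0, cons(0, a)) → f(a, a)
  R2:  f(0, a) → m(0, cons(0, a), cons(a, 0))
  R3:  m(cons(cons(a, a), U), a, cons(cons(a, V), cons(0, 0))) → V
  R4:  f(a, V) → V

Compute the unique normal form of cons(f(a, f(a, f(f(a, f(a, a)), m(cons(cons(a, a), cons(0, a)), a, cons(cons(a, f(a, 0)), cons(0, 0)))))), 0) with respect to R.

1. cons(f(a, f(a, f(f(a, f(a, a)), m(cons(cons(a, a), cons(0, a)), a, cons(cons(a, f(a, 0)), cons(0, 0)))))), 0)  →  cons(f(a, f(f(a, f(a, a)), m(cons(cons(a, a), cons(0, a)), a, cons(cons(a, f(a, 0)), cons(0, 0))))), 0)   [R4 at 1]
2. cons(f(a, f(f(a, f(a, a)), m(cons(cons(a, a), cons(0, a)), a, cons(cons(a, f(a, 0)), cons(0, 0))))), 0)  →  cons(f(f(a, f(a, a)), m(cons(cons(a, a), cons(0, a)), a, cons(cons(a, f(a, 0)), cons(0, 0)))), 0)   [R4 at 1]
3. cons(f(f(a, f(a, a)), m(cons(cons(a, a), cons(0, a)), a, cons(cons(a, f(a, 0)), cons(0, 0)))), 0)  →  cons(f(f(a, a), m(cons(cons(a, a), cons(0, a)), a, cons(cons(a, f(a, 0)), cons(0, 0)))), 0)   [R4 at 1.1]
4. cons(f(f(a, a), m(cons(cons(a, a), cons(0, a)), a, cons(cons(a, f(a, 0)), cons(0, 0)))), 0)  →  cons(f(a, m(cons(cons(a, a), cons(0, a)), a, cons(cons(a, f(a, 0)), cons(0, 0)))), 0)   [R4 at 1.1]
5. cons(f(a, m(cons(cons(a, a), cons(0, a)), a, cons(cons(a, f(a, 0)), cons(0, 0)))), 0)  →  cons(m(cons(cons(a, a), cons(0, a)), a, cons(cons(a, f(a, 0)), cons(0, 0))), 0)   [R4 at 1]
6. cons(m(cons(cons(a, a), cons(0, a)), a, cons(cons(a, f(a, 0)), cons(0, 0))), 0)  →  cons(f(a, 0), 0)   [R3 at 1]
7. cons(f(a, 0), 0)  →  cons(0, 0)   [R4 at 1]

cons(0, 0)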